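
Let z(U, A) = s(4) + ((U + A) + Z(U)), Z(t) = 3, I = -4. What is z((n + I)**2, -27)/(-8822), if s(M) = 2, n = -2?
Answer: -7/4411 ≈ -0.0015869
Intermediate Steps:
z(U, A) = 5 + A + U (z(U, A) = 2 + ((U + A) + 3) = 2 + ((A + U) + 3) = 2 + (3 + A + U) = 5 + A + U)
z((n + I)**2, -27)/(-8822) = (5 - 27 + (-2 - 4)**2)/(-8822) = (5 - 27 + (-6)**2)*(-1/8822) = (5 - 27 + 36)*(-1/8822) = 14*(-1/8822) = -7/4411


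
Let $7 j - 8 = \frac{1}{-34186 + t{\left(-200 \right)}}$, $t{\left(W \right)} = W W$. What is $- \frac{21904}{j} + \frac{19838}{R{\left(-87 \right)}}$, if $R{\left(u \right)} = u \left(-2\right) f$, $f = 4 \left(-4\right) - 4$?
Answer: $- \frac{1551582608527}{80932620} \approx -19171.0$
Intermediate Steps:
$t{\left(W \right)} = W^{2}$
$f = -20$ ($f = -16 - 4 = -20$)
$j = \frac{46513}{40698}$ ($j = \frac{8}{7} + \frac{1}{7 \left(-34186 + \left(-200\right)^{2}\right)} = \frac{8}{7} + \frac{1}{7 \left(-34186 + 40000\right)} = \frac{8}{7} + \frac{1}{7 \cdot 5814} = \frac{8}{7} + \frac{1}{7} \cdot \frac{1}{5814} = \frac{8}{7} + \frac{1}{40698} = \frac{46513}{40698} \approx 1.1429$)
$R{\left(u \right)} = 40 u$ ($R{\left(u \right)} = u \left(-2\right) \left(-20\right) = - 2 u \left(-20\right) = 40 u$)
$- \frac{21904}{j} + \frac{19838}{R{\left(-87 \right)}} = - \frac{21904}{\frac{46513}{40698}} + \frac{19838}{40 \left(-87\right)} = \left(-21904\right) \frac{40698}{46513} + \frac{19838}{-3480} = - \frac{891448992}{46513} + 19838 \left(- \frac{1}{3480}\right) = - \frac{891448992}{46513} - \frac{9919}{1740} = - \frac{1551582608527}{80932620}$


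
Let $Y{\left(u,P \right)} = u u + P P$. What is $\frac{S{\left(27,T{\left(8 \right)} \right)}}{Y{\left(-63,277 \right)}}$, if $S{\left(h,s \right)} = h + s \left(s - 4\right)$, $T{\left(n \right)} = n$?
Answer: $\frac{59}{80698} \approx 0.00073112$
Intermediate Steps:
$S{\left(h,s \right)} = h + s \left(-4 + s\right)$
$Y{\left(u,P \right)} = P^{2} + u^{2}$ ($Y{\left(u,P \right)} = u^{2} + P^{2} = P^{2} + u^{2}$)
$\frac{S{\left(27,T{\left(8 \right)} \right)}}{Y{\left(-63,277 \right)}} = \frac{27 + 8^{2} - 32}{277^{2} + \left(-63\right)^{2}} = \frac{27 + 64 - 32}{76729 + 3969} = \frac{59}{80698}$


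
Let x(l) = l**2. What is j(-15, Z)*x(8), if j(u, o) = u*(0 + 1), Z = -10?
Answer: -960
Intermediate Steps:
j(u, o) = u (j(u, o) = u*1 = u)
j(-15, Z)*x(8) = -15*8**2 = -15*64 = -960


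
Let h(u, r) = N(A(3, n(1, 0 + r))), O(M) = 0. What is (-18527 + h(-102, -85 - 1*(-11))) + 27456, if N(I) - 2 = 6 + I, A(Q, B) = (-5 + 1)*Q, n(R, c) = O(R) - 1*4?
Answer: 8925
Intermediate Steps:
n(R, c) = -4 (n(R, c) = 0 - 1*4 = 0 - 4 = -4)
A(Q, B) = -4*Q
N(I) = 8 + I (N(I) = 2 + (6 + I) = 8 + I)
h(u, r) = -4 (h(u, r) = 8 - 4*3 = 8 - 12 = -4)
(-18527 + h(-102, -85 - 1*(-11))) + 27456 = (-18527 - 4) + 27456 = -18531 + 27456 = 8925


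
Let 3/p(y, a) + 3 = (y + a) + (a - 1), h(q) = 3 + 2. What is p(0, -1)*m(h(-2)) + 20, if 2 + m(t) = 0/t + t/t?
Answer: 41/2 ≈ 20.500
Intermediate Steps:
h(q) = 5
p(y, a) = 3/(-4 + y + 2*a) (p(y, a) = 3/(-3 + ((y + a) + (a - 1))) = 3/(-3 + ((a + y) + (-1 + a))) = 3/(-3 + (-1 + y + 2*a)) = 3/(-4 + y + 2*a))
m(t) = -1 (m(t) = -2 + (0/t + t/t) = -2 + (0 + 1) = -2 + 1 = -1)
p(0, -1)*m(h(-2)) + 20 = (3/(-4 + 0 + 2*(-1)))*(-1) + 20 = (3/(-4 + 0 - 2))*(-1) + 20 = (3/(-6))*(-1) + 20 = (3*(-⅙))*(-1) + 20 = -½*(-1) + 20 = ½ + 20 = 41/2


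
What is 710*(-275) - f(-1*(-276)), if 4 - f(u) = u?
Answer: -194978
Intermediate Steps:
f(u) = 4 - u
710*(-275) - f(-1*(-276)) = 710*(-275) - (4 - (-1)*(-276)) = -195250 - (4 - 1*276) = -195250 - (4 - 276) = -195250 - 1*(-272) = -195250 + 272 = -194978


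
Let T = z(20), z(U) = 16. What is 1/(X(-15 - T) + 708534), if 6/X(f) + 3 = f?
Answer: 17/12045075 ≈ 1.4114e-6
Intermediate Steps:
T = 16
X(f) = 6/(-3 + f)
1/(X(-15 - T) + 708534) = 1/(6/(-3 + (-15 - 1*16)) + 708534) = 1/(6/(-3 + (-15 - 16)) + 708534) = 1/(6/(-3 - 31) + 708534) = 1/(6/(-34) + 708534) = 1/(6*(-1/34) + 708534) = 1/(-3/17 + 708534) = 1/(12045075/17) = 17/12045075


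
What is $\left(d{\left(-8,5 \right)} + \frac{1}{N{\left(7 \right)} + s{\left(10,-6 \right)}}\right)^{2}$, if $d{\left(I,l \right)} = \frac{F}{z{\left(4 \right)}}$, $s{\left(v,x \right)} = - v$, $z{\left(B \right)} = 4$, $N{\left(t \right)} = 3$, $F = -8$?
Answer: $\frac{225}{49} \approx 4.5918$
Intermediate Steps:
$d{\left(I,l \right)} = -2$ ($d{\left(I,l \right)} = - \frac{8}{4} = \left(-8\right) \frac{1}{4} = -2$)
$\left(d{\left(-8,5 \right)} + \frac{1}{N{\left(7 \right)} + s{\left(10,-6 \right)}}\right)^{2} = \left(-2 + \frac{1}{3 - 10}\right)^{2} = \left(-2 + \frac{1}{-7}\right)^{2} = \left(-2 - \frac{1}{7}\right)^{2} = \left(- \frac{15}{7}\right)^{2} = \frac{225}{49}$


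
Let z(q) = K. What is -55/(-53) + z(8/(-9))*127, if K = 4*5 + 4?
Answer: 161599/53 ≈ 3049.0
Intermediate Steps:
K = 24 (K = 20 + 4 = 24)
z(q) = 24
-55/(-53) + z(8/(-9))*127 = -55/(-53) + 24*127 = -55*(-1/53) + 3048 = 55/53 + 3048 = 161599/53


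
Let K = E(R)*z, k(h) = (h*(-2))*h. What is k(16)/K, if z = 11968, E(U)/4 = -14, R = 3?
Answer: 1/1309 ≈ 0.00076394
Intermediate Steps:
E(U) = -56 (E(U) = 4*(-14) = -56)
k(h) = -2*h**2 (k(h) = (-2*h)*h = -2*h**2)
K = -670208 (K = -56*11968 = -670208)
k(16)/K = -2*16**2/(-670208) = -2*256*(-1/670208) = -512*(-1/670208) = 1/1309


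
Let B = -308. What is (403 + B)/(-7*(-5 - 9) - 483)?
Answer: -19/77 ≈ -0.24675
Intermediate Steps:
(403 + B)/(-7*(-5 - 9) - 483) = (403 - 308)/(-7*(-5 - 9) - 483) = 95/(-7*(-14) - 483) = 95/(98 - 483) = 95/(-385) = 95*(-1/385) = -19/77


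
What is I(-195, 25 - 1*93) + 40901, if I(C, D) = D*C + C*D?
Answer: 67421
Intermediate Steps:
I(C, D) = 2*C*D (I(C, D) = C*D + C*D = 2*C*D)
I(-195, 25 - 1*93) + 40901 = 2*(-195)*(25 - 1*93) + 40901 = 2*(-195)*(25 - 93) + 40901 = 2*(-195)*(-68) + 40901 = 26520 + 40901 = 67421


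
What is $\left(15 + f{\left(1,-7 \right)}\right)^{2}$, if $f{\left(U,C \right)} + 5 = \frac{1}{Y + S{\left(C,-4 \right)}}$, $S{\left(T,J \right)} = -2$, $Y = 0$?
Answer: $\frac{361}{4} \approx 90.25$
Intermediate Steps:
$f{\left(U,C \right)} = - \frac{11}{2}$ ($f{\left(U,C \right)} = -5 + \frac{1}{0 - 2} = -5 + \frac{1}{-2} = -5 - \frac{1}{2} = - \frac{11}{2}$)
$\left(15 + f{\left(1,-7 \right)}\right)^{2} = \left(15 - \frac{11}{2}\right)^{2} = \left(\frac{19}{2}\right)^{2} = \frac{361}{4}$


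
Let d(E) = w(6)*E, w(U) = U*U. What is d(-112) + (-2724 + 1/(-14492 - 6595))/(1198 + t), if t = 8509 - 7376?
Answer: -198245550493/49153797 ≈ -4033.2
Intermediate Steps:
w(U) = U**2
t = 1133
d(E) = 36*E (d(E) = 6**2*E = 36*E)
d(-112) + (-2724 + 1/(-14492 - 6595))/(1198 + t) = 36*(-112) + (-2724 + 1/(-14492 - 6595))/(1198 + 1133) = -4032 + (-2724 + 1/(-21087))/2331 = -4032 + (-2724 - 1/21087)*(1/2331) = -4032 - 57440989/21087*1/2331 = -4032 - 57440989/49153797 = -198245550493/49153797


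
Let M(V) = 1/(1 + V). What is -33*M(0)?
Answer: -33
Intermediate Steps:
-33*M(0) = -33/(1 + 0) = -33/1 = -33*1 = -33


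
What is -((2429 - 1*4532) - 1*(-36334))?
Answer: -34231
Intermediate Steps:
-((2429 - 1*4532) - 1*(-36334)) = -((2429 - 4532) + 36334) = -(-2103 + 36334) = -1*34231 = -34231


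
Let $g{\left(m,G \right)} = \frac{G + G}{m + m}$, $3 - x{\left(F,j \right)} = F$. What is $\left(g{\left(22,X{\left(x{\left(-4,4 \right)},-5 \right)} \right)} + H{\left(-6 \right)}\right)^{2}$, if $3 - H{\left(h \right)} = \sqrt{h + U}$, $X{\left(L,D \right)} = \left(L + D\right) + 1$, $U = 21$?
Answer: $\frac{12021}{484} - \frac{69 \sqrt{15}}{11} \approx 0.54261$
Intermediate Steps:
$x{\left(F,j \right)} = 3 - F$
$X{\left(L,D \right)} = 1 + D + L$ ($X{\left(L,D \right)} = \left(D + L\right) + 1 = 1 + D + L$)
$g{\left(m,G \right)} = \frac{G}{m}$ ($g{\left(m,G \right)} = \frac{2 G}{2 m} = 2 G \frac{1}{2 m} = \frac{G}{m}$)
$H{\left(h \right)} = 3 - \sqrt{21 + h}$ ($H{\left(h \right)} = 3 - \sqrt{h + 21} = 3 - \sqrt{21 + h}$)
$\left(g{\left(22,X{\left(x{\left(-4,4 \right)},-5 \right)} \right)} + H{\left(-6 \right)}\right)^{2} = \left(\frac{1 - 5 + \left(3 - -4\right)}{22} + \left(3 - \sqrt{21 - 6}\right)\right)^{2} = \left(\left(1 - 5 + \left(3 + 4\right)\right) \frac{1}{22} + \left(3 - \sqrt{15}\right)\right)^{2} = \left(\left(1 - 5 + 7\right) \frac{1}{22} + \left(3 - \sqrt{15}\right)\right)^{2} = \left(3 \cdot \frac{1}{22} + \left(3 - \sqrt{15}\right)\right)^{2} = \left(\frac{3}{22} + \left(3 - \sqrt{15}\right)\right)^{2} = \left(\frac{69}{22} - \sqrt{15}\right)^{2}$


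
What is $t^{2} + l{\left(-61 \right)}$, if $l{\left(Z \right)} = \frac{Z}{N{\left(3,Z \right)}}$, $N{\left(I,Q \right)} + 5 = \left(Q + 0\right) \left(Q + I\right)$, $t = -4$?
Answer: $\frac{56467}{3533} \approx 15.983$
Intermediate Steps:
$N{\left(I,Q \right)} = -5 + Q \left(I + Q\right)$ ($N{\left(I,Q \right)} = -5 + \left(Q + 0\right) \left(Q + I\right) = -5 + Q \left(I + Q\right)$)
$l{\left(Z \right)} = \frac{Z}{-5 + Z^{2} + 3 Z}$
$t^{2} + l{\left(-61 \right)} = \left(-4\right)^{2} - \frac{61}{-5 + \left(-61\right)^{2} + 3 \left(-61\right)} = 16 - \frac{61}{-5 + 3721 - 183} = 16 - \frac{61}{3533} = \frac{56467}{3533}$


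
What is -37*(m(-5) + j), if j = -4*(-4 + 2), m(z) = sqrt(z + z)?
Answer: -296 - 37*I*sqrt(10) ≈ -296.0 - 117.0*I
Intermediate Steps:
m(z) = sqrt(2)*sqrt(z) (m(z) = sqrt(2*z) = sqrt(2)*sqrt(z))
j = 8 (j = -4*(-2) = 8)
-37*(m(-5) + j) = -37*(sqrt(2)*sqrt(-5) + 8) = -37*(sqrt(2)*(I*sqrt(5)) + 8) = -37*(I*sqrt(10) + 8) = -37*(8 + I*sqrt(10)) = -296 - 37*I*sqrt(10)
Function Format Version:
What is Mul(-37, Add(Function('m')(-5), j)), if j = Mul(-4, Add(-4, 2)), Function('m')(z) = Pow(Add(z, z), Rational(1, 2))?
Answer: Add(-296, Mul(-37, I, Pow(10, Rational(1, 2)))) ≈ Add(-296.00, Mul(-117.00, I))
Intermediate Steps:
Function('m')(z) = Mul(Pow(2, Rational(1, 2)), Pow(z, Rational(1, 2))) (Function('m')(z) = Pow(Mul(2, z), Rational(1, 2)) = Mul(Pow(2, Rational(1, 2)), Pow(z, Rational(1, 2))))
j = 8 (j = Mul(-4, -2) = 8)
Mul(-37, Add(Function('m')(-5), j)) = Mul(-37, Add(Mul(Pow(2, Rational(1, 2)), Pow(-5, Rational(1, 2))), 8)) = Mul(-37, Add(Mul(Pow(2, Rational(1, 2)), Mul(I, Pow(5, Rational(1, 2)))), 8)) = Mul(-37, Add(Mul(I, Pow(10, Rational(1, 2))), 8)) = Mul(-37, Add(8, Mul(I, Pow(10, Rational(1, 2))))) = Add(-296, Mul(-37, I, Pow(10, Rational(1, 2))))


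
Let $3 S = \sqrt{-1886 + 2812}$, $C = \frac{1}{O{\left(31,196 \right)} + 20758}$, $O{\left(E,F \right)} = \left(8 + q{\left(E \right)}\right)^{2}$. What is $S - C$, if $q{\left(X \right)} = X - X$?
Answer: $- \frac{1}{20822} + \frac{\sqrt{926}}{3} \approx 10.143$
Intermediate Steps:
$q{\left(X \right)} = 0$
$O{\left(E,F \right)} = 64$ ($O{\left(E,F \right)} = \left(8 + 0\right)^{2} = 8^{2} = 64$)
$C = \frac{1}{20822}$ ($C = \frac{1}{64 + 20758} = \frac{1}{20822} \approx 4.8026 \cdot 10^{-5}$)
$S = \frac{\sqrt{926}}{3}$ ($S = \frac{\sqrt{-1886 + 2812}}{3} = \frac{\sqrt{926}}{3} \approx 10.143$)
$S - C = \frac{\sqrt{926}}{3} - \frac{1}{20822} = - \frac{1}{20822} + \frac{\sqrt{926}}{3}$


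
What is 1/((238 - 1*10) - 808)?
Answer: -1/580 ≈ -0.0017241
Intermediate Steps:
1/((238 - 1*10) - 808) = 1/((238 - 10) - 808) = 1/(228 - 808) = 1/(-580) = -1/580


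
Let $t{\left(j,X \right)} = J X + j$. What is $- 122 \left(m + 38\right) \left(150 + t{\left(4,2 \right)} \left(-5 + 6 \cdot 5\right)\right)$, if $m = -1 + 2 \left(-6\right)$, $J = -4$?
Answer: $-152500$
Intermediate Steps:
$m = -13$ ($m = -1 - 12 = -13$)
$t{\left(j,X \right)} = j - 4 X$ ($t{\left(j,X \right)} = - 4 X + j = j - 4 X$)
$- 122 \left(m + 38\right) \left(150 + t{\left(4,2 \right)} \left(-5 + 6 \cdot 5\right)\right) = - 122 \left(-13 + 38\right) \left(150 + \left(4 - 8\right) \left(-5 + 6 \cdot 5\right)\right) = - 122 \cdot 25 \left(150 + \left(4 - 8\right) \left(-5 + 30\right)\right) = - 122 \cdot 25 \left(150 - 100\right) = - 122 \cdot 25 \cdot 50 = \left(-122\right) 1250 = -152500$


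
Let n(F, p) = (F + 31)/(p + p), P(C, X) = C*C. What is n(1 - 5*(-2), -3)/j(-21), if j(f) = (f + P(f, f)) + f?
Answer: -1/57 ≈ -0.017544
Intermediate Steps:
P(C, X) = C²
j(f) = f² + 2*f (j(f) = (f + f²) + f = f² + 2*f)
n(F, p) = (31 + F)/(2*p) (n(F, p) = (31 + F)/((2*p)) = (31 + F)*(1/(2*p)) = (31 + F)/(2*p))
n(1 - 5*(-2), -3)/j(-21) = ((½)*(31 + (1 - 5*(-2)))/(-3))/((-21*(2 - 21))) = ((½)*(-⅓)*(31 + (1 + 10)))/((-21*(-19))) = ((½)*(-⅓)*(31 + 11))/399 = ((½)*(-⅓)*42)*(1/399) = -7*1/399 = -1/57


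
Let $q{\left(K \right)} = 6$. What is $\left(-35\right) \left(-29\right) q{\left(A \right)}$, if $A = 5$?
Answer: $6090$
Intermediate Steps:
$\left(-35\right) \left(-29\right) q{\left(A \right)} = \left(-35\right) \left(-29\right) 6 = 1015 \cdot 6 = 6090$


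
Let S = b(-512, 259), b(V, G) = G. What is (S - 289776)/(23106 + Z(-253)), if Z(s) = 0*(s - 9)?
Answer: -289517/23106 ≈ -12.530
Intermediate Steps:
S = 259
Z(s) = 0 (Z(s) = 0*(-9 + s) = 0)
(S - 289776)/(23106 + Z(-253)) = (259 - 289776)/(23106 + 0) = -289517/23106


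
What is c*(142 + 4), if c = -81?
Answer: -11826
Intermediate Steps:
c*(142 + 4) = -81*(142 + 4) = -81*146 = -11826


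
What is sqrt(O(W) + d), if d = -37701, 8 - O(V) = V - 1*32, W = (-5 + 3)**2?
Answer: 9*I*sqrt(465) ≈ 194.07*I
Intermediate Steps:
W = 4 (W = (-2)**2 = 4)
O(V) = 40 - V (O(V) = 8 - (V - 1*32) = 8 - (V - 32) = 8 - (-32 + V) = 8 + (32 - V) = 40 - V)
sqrt(O(W) + d) = sqrt((40 - 1*4) - 37701) = sqrt((40 - 4) - 37701) = sqrt(36 - 37701) = sqrt(-37665) = 9*I*sqrt(465)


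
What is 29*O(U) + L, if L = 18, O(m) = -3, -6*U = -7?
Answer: -69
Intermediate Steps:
U = 7/6 (U = -⅙*(-7) = 7/6 ≈ 1.1667)
29*O(U) + L = 29*(-3) + 18 = -87 + 18 = -69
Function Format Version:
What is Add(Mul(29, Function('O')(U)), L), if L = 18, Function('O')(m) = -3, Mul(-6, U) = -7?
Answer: -69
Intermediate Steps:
U = Rational(7, 6) (U = Mul(Rational(-1, 6), -7) = Rational(7, 6) ≈ 1.1667)
Add(Mul(29, Function('O')(U)), L) = Add(Mul(29, -3), 18) = Add(-87, 18) = -69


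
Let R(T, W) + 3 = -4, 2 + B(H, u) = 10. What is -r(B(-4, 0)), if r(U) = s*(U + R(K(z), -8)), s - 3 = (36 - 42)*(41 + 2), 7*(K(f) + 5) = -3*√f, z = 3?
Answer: 255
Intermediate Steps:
K(f) = -5 - 3*√f/7 (K(f) = -5 + (-3*√f)/7 = -5 - 3*√f/7)
B(H, u) = 8 (B(H, u) = -2 + 10 = 8)
R(T, W) = -7 (R(T, W) = -3 - 4 = -7)
s = -255 (s = 3 + (36 - 42)*(41 + 2) = 3 - 6*43 = 3 - 258 = -255)
r(U) = 1785 - 255*U (r(U) = -255*(U - 7) = -255*(-7 + U) = 1785 - 255*U)
-r(B(-4, 0)) = -(1785 - 255*8) = -(1785 - 2040) = -1*(-255) = 255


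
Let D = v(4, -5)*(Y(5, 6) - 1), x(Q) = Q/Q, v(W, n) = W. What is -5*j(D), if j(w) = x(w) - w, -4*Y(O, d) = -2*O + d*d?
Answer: -155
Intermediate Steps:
Y(O, d) = O/2 - d**2/4 (Y(O, d) = -(-2*O + d*d)/4 = -(-2*O + d**2)/4 = -(d**2 - 2*O)/4 = O/2 - d**2/4)
x(Q) = 1
D = -30 (D = 4*(((1/2)*5 - 1/4*6**2) - 1) = 4*((5/2 - 1/4*36) - 1) = 4*((5/2 - 9) - 1) = 4*(-13/2 - 1) = 4*(-15/2) = -30)
j(w) = 1 - w
-5*j(D) = -5*(1 - 1*(-30)) = -5*(1 + 30) = -5*31 = -155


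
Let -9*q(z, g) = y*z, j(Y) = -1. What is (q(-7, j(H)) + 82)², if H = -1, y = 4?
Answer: 586756/81 ≈ 7243.9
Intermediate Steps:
q(z, g) = -4*z/9
(q(-7, j(H)) + 82)² = (-4/9*(-7) + 82)² = (28/9 + 82)² = (766/9)² = 586756/81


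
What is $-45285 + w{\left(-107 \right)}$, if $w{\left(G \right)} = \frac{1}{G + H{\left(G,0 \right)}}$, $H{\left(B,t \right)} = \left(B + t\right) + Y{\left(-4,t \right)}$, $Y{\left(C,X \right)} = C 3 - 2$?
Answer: $- \frac{10324981}{228} \approx -45285.0$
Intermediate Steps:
$Y{\left(C,X \right)} = -2 + 3 C$ ($Y{\left(C,X \right)} = 3 C - 2 = -2 + 3 C$)
$H{\left(B,t \right)} = -14 + B + t$ ($H{\left(B,t \right)} = \left(B + t\right) + \left(-2 + 3 \left(-4\right)\right) = \left(B + t\right) - 14 = -14 + B + t$)
$w{\left(G \right)} = \frac{1}{-14 + 2 G}$ ($w{\left(G \right)} = \frac{1}{G + \left(-14 + G + 0\right)} = \frac{1}{G + \left(-14 + G\right)} = \frac{1}{-14 + 2 G}$)
$-45285 + w{\left(-107 \right)} = -45285 + \frac{1}{2 \left(-7 - 107\right)} = -45285 + \frac{1}{2 \left(-114\right)} = -45285 + \frac{1}{2} \left(- \frac{1}{114}\right) = -45285 - \frac{1}{228} = - \frac{10324981}{228}$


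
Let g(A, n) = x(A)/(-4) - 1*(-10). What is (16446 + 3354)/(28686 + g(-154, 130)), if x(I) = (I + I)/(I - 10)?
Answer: 1082400/1568689 ≈ 0.69000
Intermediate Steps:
x(I) = 2*I/(-10 + I) (x(I) = (2*I)/(-10 + I) = 2*I/(-10 + I))
g(A, n) = 10 - A/(2*(-10 + A)) (g(A, n) = (2*A/(-10 + A))/(-4) - 1*(-10) = (2*A/(-10 + A))*(-¼) + 10 = -A/(2*(-10 + A)) + 10 = 10 - A/(2*(-10 + A)))
(16446 + 3354)/(28686 + g(-154, 130)) = (16446 + 3354)/(28686 + (-200 + 19*(-154))/(2*(-10 - 154))) = 19800/(28686 + (½)*(-200 - 2926)/(-164)) = 19800/(28686 + (½)*(-1/164)*(-3126)) = 19800/(28686 + 1563/164) = 19800/(4706067/164) = 19800*(164/4706067) = 1082400/1568689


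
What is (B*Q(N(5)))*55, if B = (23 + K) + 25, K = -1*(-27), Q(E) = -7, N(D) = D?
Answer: -28875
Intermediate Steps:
K = 27
B = 75 (B = (23 + 27) + 25 = 50 + 25 = 75)
(B*Q(N(5)))*55 = (75*(-7))*55 = -525*55 = -28875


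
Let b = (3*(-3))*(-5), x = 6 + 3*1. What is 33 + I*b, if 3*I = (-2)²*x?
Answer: 573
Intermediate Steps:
x = 9 (x = 6 + 3 = 9)
I = 12 (I = ((-2)²*9)/3 = (4*9)/3 = (⅓)*36 = 12)
b = 45 (b = -9*(-5) = 45)
33 + I*b = 33 + 12*45 = 33 + 540 = 573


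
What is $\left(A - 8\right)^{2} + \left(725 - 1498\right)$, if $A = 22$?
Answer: $-577$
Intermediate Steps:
$\left(A - 8\right)^{2} + \left(725 - 1498\right) = \left(22 - 8\right)^{2} + \left(725 - 1498\right) = 14^{2} - 773 = 196 - 773 = -577$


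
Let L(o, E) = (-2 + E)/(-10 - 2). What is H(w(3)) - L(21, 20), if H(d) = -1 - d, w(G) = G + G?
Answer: -11/2 ≈ -5.5000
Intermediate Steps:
w(G) = 2*G
L(o, E) = 1/6 - E/12 (L(o, E) = (-2 + E)/(-12) = (-2 + E)*(-1/12) = 1/6 - E/12)
H(w(3)) - L(21, 20) = (-1 - 2*3) - (1/6 - 1/12*20) = (-1 - 1*6) - (1/6 - 5/3) = (-1 - 6) - 1*(-3/2) = -7 + 3/2 = -11/2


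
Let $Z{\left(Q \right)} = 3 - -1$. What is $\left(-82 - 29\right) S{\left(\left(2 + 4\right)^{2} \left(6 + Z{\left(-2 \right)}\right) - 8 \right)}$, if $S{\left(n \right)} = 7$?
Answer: $-777$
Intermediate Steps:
$Z{\left(Q \right)} = 4$ ($Z{\left(Q \right)} = 3 + 1 = 4$)
$\left(-82 - 29\right) S{\left(\left(2 + 4\right)^{2} \left(6 + Z{\left(-2 \right)}\right) - 8 \right)} = \left(-82 - 29\right) 7 = \left(-111\right) 7 = -777$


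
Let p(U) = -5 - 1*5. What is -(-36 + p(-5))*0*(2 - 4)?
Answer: 0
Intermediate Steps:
p(U) = -10 (p(U) = -5 - 5 = -10)
-(-36 + p(-5))*0*(2 - 4) = -(-36 - 10)*0*(2 - 4) = -(-46)*0*(-2) = -(-46)*0 = -1*0 = 0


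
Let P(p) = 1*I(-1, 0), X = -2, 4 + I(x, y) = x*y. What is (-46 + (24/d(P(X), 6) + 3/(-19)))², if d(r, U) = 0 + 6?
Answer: 641601/361 ≈ 1777.3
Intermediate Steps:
I(x, y) = -4 + x*y
P(p) = -4 (P(p) = 1*(-4 - 1*0) = 1*(-4 + 0) = 1*(-4) = -4)
d(r, U) = 6
(-46 + (24/d(P(X), 6) + 3/(-19)))² = (-46 + (24/6 + 3/(-19)))² = (-46 + (24*(⅙) + 3*(-1/19)))² = (-46 + (4 - 3/19))² = (-46 + 73/19)² = (-801/19)² = 641601/361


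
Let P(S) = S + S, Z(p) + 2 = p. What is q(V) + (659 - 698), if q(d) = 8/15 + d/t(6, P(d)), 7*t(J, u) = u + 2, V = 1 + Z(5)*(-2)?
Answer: -4091/120 ≈ -34.092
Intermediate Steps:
Z(p) = -2 + p
V = -5 (V = 1 + (-2 + 5)*(-2) = 1 + 3*(-2) = 1 - 6 = -5)
P(S) = 2*S
t(J, u) = 2/7 + u/7 (t(J, u) = (u + 2)/7 = (2 + u)/7 = 2/7 + u/7)
q(d) = 8/15 + d/(2/7 + 2*d/7) (q(d) = 8/15 + d/(2/7 + (2*d)/7) = 8*(1/15) + d/(2/7 + 2*d/7) = 8/15 + d/(2/7 + 2*d/7))
q(V) + (659 - 698) = (16 + 121*(-5))/(30*(1 - 5)) + (659 - 698) = (1/30)*(16 - 605)/(-4) - 39 = (1/30)*(-¼)*(-589) - 39 = 589/120 - 39 = -4091/120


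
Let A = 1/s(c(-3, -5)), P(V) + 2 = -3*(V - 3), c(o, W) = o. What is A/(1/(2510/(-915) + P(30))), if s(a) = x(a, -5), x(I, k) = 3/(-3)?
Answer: 15691/183 ≈ 85.743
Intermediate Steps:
x(I, k) = -1 (x(I, k) = 3*(-1/3) = -1)
P(V) = 7 - 3*V (P(V) = -2 - 3*(V - 3) = -2 - 3*(-3 + V) = -2 + (9 - 3*V) = 7 - 3*V)
s(a) = -1
A = -1 (A = 1/(-1) = -1)
A/(1/(2510/(-915) + P(30))) = -1/1/(2510/(-915) + (7 - 3*30)) = -1/1/(2510*(-1/915) + (7 - 90)) = -1/1/(-502/183 - 83) = -1/1/(-15691/183) = -1/(-183/15691) = -15691/183*(-1) = 15691/183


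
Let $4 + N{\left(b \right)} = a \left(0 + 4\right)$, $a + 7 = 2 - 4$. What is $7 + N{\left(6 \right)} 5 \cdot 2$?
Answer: $-393$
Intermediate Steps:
$a = -9$ ($a = -7 + \left(2 - 4\right) = -7 - 2 = -9$)
$N{\left(b \right)} = -40$ ($N{\left(b \right)} = -4 - 9 \left(0 + 4\right) = -4 - 36 = -40$)
$7 + N{\left(6 \right)} 5 \cdot 2 = 7 - 40 \cdot 5 \cdot 2 = 7 - 400 = -393$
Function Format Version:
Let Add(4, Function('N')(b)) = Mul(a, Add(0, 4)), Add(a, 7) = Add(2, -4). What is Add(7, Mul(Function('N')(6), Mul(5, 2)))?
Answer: -393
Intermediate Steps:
a = -9 (a = Add(-7, Add(2, -4)) = Add(-7, -2) = -9)
Function('N')(b) = -40 (Function('N')(b) = Add(-4, Mul(-9, Add(0, 4))) = Add(-4, Mul(-9, 4)) = Add(-4, -36) = -40)
Add(7, Mul(Function('N')(6), Mul(5, 2))) = Add(7, Mul(-40, Mul(5, 2))) = Add(7, Mul(-40, 10)) = Add(7, -400) = -393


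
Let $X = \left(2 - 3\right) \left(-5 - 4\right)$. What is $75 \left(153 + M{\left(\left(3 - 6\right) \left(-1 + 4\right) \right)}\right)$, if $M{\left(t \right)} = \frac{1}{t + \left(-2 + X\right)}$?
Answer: $\frac{22875}{2} \approx 11438.0$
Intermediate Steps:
$X = 9$ ($X = \left(-1\right) \left(-9\right) = 9$)
$M{\left(t \right)} = \frac{1}{7 + t}$ ($M{\left(t \right)} = \frac{1}{t + \left(-2 + 9\right)} = \frac{1}{t + 7} = \frac{1}{7 + t}$)
$75 \left(153 + M{\left(\left(3 - 6\right) \left(-1 + 4\right) \right)}\right) = 75 \left(153 + \frac{1}{7 + \left(3 - 6\right) \left(-1 + 4\right)}\right) = 75 \left(153 + \frac{1}{7 - 9}\right) = 75 \left(153 + \frac{1}{-2}\right) = 75 \left(153 - \frac{1}{2}\right) = 75 \cdot \frac{305}{2} = \frac{22875}{2}$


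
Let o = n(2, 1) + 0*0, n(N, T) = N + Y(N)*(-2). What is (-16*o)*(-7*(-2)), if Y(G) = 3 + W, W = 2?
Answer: 1792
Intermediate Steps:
Y(G) = 5 (Y(G) = 3 + 2 = 5)
n(N, T) = -10 + N (n(N, T) = N + 5*(-2) = N - 10 = -10 + N)
o = -8 (o = (-10 + 2) + 0*0 = -8 + 0 = -8)
(-16*o)*(-7*(-2)) = (-16*(-8))*(-7*(-2)) = 128*14 = 1792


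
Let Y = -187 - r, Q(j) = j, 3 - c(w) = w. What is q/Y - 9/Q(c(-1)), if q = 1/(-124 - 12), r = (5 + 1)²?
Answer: -68237/30328 ≈ -2.2500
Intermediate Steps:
r = 36 (r = 6² = 36)
c(w) = 3 - w
q = -1/136 (q = 1/(-136) = -1/136 ≈ -0.0073529)
Y = -223 (Y = -187 - 1*36 = -187 - 36 = -223)
q/Y - 9/Q(c(-1)) = -1/136/(-223) - 9/(3 - 1*(-1)) = -1/136*(-1/223) - 9/(3 + 1) = 1/30328 - 9/4 = -68237/30328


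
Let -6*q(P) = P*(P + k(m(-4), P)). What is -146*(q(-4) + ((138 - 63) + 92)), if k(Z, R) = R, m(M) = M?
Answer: -70810/3 ≈ -23603.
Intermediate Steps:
q(P) = -P**2/3 (q(P) = -P*(P + P)/6 = -P*2*P/6 = -P**2/3)
-146*(q(-4) + ((138 - 63) + 92)) = -146*(-1/3*(-4)**2 + ((138 - 63) + 92)) = -146*(-1/3*16 + (75 + 92)) = -146*(-16/3 + 167) = -146*485/3 = -70810/3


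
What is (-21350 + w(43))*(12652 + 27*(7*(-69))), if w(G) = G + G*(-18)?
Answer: 8589509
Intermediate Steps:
w(G) = -17*G (w(G) = G - 18*G = -17*G)
(-21350 + w(43))*(12652 + 27*(7*(-69))) = (-21350 - 17*43)*(12652 + 27*(7*(-69))) = (-21350 - 731)*(12652 + 27*(-483)) = -22081*(12652 - 13041) = -22081*(-389) = 8589509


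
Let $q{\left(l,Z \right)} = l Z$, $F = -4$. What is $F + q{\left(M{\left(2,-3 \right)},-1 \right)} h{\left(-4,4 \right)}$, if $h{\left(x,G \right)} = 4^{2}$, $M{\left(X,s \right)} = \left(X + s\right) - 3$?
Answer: $60$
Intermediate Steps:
$M{\left(X,s \right)} = -3 + X + s$
$q{\left(l,Z \right)} = Z l$
$h{\left(x,G \right)} = 16$
$F + q{\left(M{\left(2,-3 \right)},-1 \right)} h{\left(-4,4 \right)} = -4 + - (-3 + 2 - 3) 16 = -4 + \left(-1\right) \left(-4\right) 16 = -4 + 4 \cdot 16 = -4 + 64 = 60$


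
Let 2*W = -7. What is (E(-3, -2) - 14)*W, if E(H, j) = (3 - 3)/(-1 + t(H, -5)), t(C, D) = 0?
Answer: 49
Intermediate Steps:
W = -7/2 (W = (1/2)*(-7) = -7/2 ≈ -3.5000)
E(H, j) = 0 (E(H, j) = (3 - 3)/(-1 + 0) = 0/(-1) = 0*(-1) = 0)
(E(-3, -2) - 14)*W = (0 - 14)*(-7/2) = -14*(-7/2) = 49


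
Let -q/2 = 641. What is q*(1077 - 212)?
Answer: -1108930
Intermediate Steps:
q = -1282 (q = -2*641 = -1282)
q*(1077 - 212) = -1282*(1077 - 212) = -1282*865 = -1108930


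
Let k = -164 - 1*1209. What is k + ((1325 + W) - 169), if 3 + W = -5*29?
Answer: -365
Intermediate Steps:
k = -1373 (k = -164 - 1209 = -1373)
W = -148 (W = -3 - 5*29 = -3 - 145 = -148)
k + ((1325 + W) - 169) = -1373 + ((1325 - 148) - 169) = -1373 + (1177 - 169) = -1373 + 1008 = -365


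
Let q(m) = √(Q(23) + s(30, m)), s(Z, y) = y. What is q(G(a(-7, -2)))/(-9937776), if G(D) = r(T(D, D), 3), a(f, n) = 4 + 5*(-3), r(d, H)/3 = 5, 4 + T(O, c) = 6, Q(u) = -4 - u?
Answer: -I*√3/4968888 ≈ -3.4858e-7*I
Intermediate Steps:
T(O, c) = 2 (T(O, c) = -4 + 6 = 2)
r(d, H) = 15 (r(d, H) = 3*5 = 15)
a(f, n) = -11 (a(f, n) = 4 - 15 = -11)
G(D) = 15
q(m) = √(-27 + m) (q(m) = √((-4 - 1*23) + m) = √((-4 - 23) + m) = √(-27 + m))
q(G(a(-7, -2)))/(-9937776) = √(-27 + 15)/(-9937776) = √(-12)*(-1/9937776) = (2*I*√3)*(-1/9937776) = -I*√3/4968888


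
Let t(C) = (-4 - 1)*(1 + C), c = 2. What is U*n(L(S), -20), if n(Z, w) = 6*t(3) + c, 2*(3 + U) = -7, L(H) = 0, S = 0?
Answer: 767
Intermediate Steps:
U = -13/2 (U = -3 + (½)*(-7) = -3 - 7/2 = -13/2 ≈ -6.5000)
t(C) = -5 - 5*C (t(C) = -5*(1 + C) = -5 - 5*C)
n(Z, w) = -118 (n(Z, w) = 6*(-5 - 5*3) + 2 = 6*(-5 - 15) + 2 = 6*(-20) + 2 = -120 + 2 = -118)
U*n(L(S), -20) = -13/2*(-118) = 767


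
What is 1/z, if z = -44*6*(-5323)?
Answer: 1/1405272 ≈ 7.1161e-7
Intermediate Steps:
z = 1405272 (z = -264*(-5323) = 1405272)
1/z = 1/1405272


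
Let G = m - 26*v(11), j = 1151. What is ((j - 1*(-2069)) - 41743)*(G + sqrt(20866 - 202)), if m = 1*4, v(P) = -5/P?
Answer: -6703002/11 - 231138*sqrt(574) ≈ -6.1470e+6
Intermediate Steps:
m = 4
G = 174/11 (G = 4 - (-130)/11 = 4 - 26*(-5/11) = 4 + 130/11 = 174/11 ≈ 15.818)
((j - 1*(-2069)) - 41743)*(G + sqrt(20866 - 202)) = ((1151 - 1*(-2069)) - 41743)*(174/11 + sqrt(20866 - 202)) = ((1151 + 2069) - 41743)*(174/11 + sqrt(20664)) = (3220 - 41743)*(174/11 + 6*sqrt(574)) = -38523*(174/11 + 6*sqrt(574)) = -6703002/11 - 231138*sqrt(574)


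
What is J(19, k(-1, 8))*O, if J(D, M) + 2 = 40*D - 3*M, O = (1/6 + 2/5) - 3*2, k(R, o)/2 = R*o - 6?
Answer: -68623/15 ≈ -4574.9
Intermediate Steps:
k(R, o) = -12 + 2*R*o (k(R, o) = 2*(R*o - 6) = 2*(-6 + R*o) = -12 + 2*R*o)
O = -163/30 (O = (1*(⅙) + 2*(⅕)) - 6 = (⅙ + ⅖) - 6 = 17/30 - 6 = -163/30 ≈ -5.4333)
J(D, M) = -2 - 3*M + 40*D (J(D, M) = -2 + (40*D - 3*M) = -2 + (-3*M + 40*D) = -2 - 3*M + 40*D)
J(19, k(-1, 8))*O = (-2 - 3*(-12 + 2*(-1)*8) + 40*19)*(-163/30) = (-2 - 3*(-12 - 16) + 760)*(-163/30) = (-2 - 3*(-28) + 760)*(-163/30) = (-2 + 84 + 760)*(-163/30) = 842*(-163/30) = -68623/15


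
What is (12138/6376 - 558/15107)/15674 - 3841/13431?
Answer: -2898276312430295/10138757448563304 ≈ -0.28586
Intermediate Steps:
(12138/6376 - 558/15107)/15674 - 3841/13431 = (12138*(1/6376) - 558*1/15107)*(1/15674) - 3841*1/13431 = (6069/3188 - 558/15107)*(1/15674) - 3841/13431 = (89905479/48161116)*(1/15674) - 3841/13431 = 89905479/754877332184 - 3841/13431 = -2898276312430295/10138757448563304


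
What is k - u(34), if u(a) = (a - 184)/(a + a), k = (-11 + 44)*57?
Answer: 64029/34 ≈ 1883.2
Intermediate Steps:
k = 1881 (k = 33*57 = 1881)
u(a) = (-184 + a)/(2*a) (u(a) = (-184 + a)/((2*a)) = (-184 + a)*(1/(2*a)) = (-184 + a)/(2*a))
k - u(34) = 1881 - (-184 + 34)/(2*34) = 1881 - (-150)/(2*34) = 1881 - 1*(-75/34) = 1881 + 75/34 = 64029/34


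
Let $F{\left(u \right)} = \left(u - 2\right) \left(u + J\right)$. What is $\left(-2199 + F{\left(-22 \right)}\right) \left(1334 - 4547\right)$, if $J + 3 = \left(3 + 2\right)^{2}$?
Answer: $7065387$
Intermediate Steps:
$J = 22$ ($J = -3 + \left(3 + 2\right)^{2} = -3 + 5^{2} = -3 + 25 = 22$)
$F{\left(u \right)} = \left(-2 + u\right) \left(22 + u\right)$ ($F{\left(u \right)} = \left(u - 2\right) \left(u + 22\right) = \left(-2 + u\right) \left(22 + u\right)$)
$\left(-2199 + F{\left(-22 \right)}\right) \left(1334 - 4547\right) = \left(-2199 + \left(-44 + \left(-22\right)^{2} + 20 \left(-22\right)\right)\right) \left(1334 - 4547\right) = \left(-2199 - 0\right) \left(-3213\right) = \left(-2199 + 0\right) \left(-3213\right) = \left(-2199\right) \left(-3213\right) = 7065387$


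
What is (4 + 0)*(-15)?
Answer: -60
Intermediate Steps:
(4 + 0)*(-15) = 4*(-15) = -60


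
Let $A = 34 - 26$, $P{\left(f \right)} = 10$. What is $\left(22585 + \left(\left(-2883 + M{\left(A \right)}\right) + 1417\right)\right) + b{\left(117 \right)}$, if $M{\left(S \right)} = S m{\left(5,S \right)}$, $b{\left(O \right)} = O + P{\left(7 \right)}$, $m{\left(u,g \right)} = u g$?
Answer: $21566$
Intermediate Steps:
$m{\left(u,g \right)} = g u$
$A = 8$
$b{\left(O \right)} = 10 + O$ ($b{\left(O \right)} = O + 10 = 10 + O$)
$M{\left(S \right)} = 5 S^{2}$ ($M{\left(S \right)} = S S 5 = S 5 S = 5 S^{2}$)
$\left(22585 + \left(\left(-2883 + M{\left(A \right)}\right) + 1417\right)\right) + b{\left(117 \right)} = \left(22585 + \left(\left(-2883 + 5 \cdot 8^{2}\right) + 1417\right)\right) + \left(10 + 117\right) = \left(22585 + \left(\left(-2883 + 5 \cdot 64\right) + 1417\right)\right) + 127 = \left(22585 + \left(\left(-2883 + 320\right) + 1417\right)\right) + 127 = \left(22585 + \left(-2563 + 1417\right)\right) + 127 = \left(22585 - 1146\right) + 127 = 21439 + 127 = 21566$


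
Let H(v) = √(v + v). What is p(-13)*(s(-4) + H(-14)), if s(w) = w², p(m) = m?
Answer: -208 - 26*I*√7 ≈ -208.0 - 68.79*I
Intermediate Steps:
H(v) = √2*√v (H(v) = √(2*v) = √2*√v)
p(-13)*(s(-4) + H(-14)) = -13*((-4)² + √2*√(-14)) = -13*(16 + √2*(I*√14)) = -13*(16 + 2*I*√7) = -208 - 26*I*√7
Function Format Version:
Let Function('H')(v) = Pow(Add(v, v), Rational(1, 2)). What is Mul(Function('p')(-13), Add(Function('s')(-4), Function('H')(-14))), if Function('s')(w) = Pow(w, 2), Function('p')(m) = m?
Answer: Add(-208, Mul(-26, I, Pow(7, Rational(1, 2)))) ≈ Add(-208.00, Mul(-68.790, I))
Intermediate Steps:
Function('H')(v) = Mul(Pow(2, Rational(1, 2)), Pow(v, Rational(1, 2))) (Function('H')(v) = Pow(Mul(2, v), Rational(1, 2)) = Mul(Pow(2, Rational(1, 2)), Pow(v, Rational(1, 2))))
Mul(Function('p')(-13), Add(Function('s')(-4), Function('H')(-14))) = Mul(-13, Add(Pow(-4, 2), Mul(Pow(2, Rational(1, 2)), Pow(-14, Rational(1, 2))))) = Mul(-13, Add(16, Mul(Pow(2, Rational(1, 2)), Mul(I, Pow(14, Rational(1, 2)))))) = Mul(-13, Add(16, Mul(2, I, Pow(7, Rational(1, 2))))) = Add(-208, Mul(-26, I, Pow(7, Rational(1, 2))))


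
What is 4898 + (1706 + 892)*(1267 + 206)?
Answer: 3831752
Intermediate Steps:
4898 + (1706 + 892)*(1267 + 206) = 4898 + 2598*1473 = 4898 + 3826854 = 3831752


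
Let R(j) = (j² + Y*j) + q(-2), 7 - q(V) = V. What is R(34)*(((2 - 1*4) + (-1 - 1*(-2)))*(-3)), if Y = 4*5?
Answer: 5535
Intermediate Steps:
q(V) = 7 - V
Y = 20
R(j) = 9 + j² + 20*j (R(j) = (j² + 20*j) + (7 - 1*(-2)) = (j² + 20*j) + (7 + 2) = (j² + 20*j) + 9 = 9 + j² + 20*j)
R(34)*(((2 - 1*4) + (-1 - 1*(-2)))*(-3)) = (9 + 34² + 20*34)*(((2 - 1*4) + (-1 - 1*(-2)))*(-3)) = (9 + 1156 + 680)*(((2 - 4) + (-1 + 2))*(-3)) = 1845*((-2 + 1)*(-3)) = 1845*(-1*(-3)) = 1845*3 = 5535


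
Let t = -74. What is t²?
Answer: 5476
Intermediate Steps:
t² = (-74)² = 5476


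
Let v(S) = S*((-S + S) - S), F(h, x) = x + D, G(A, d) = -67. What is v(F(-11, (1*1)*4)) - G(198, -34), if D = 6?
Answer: -33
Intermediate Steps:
F(h, x) = 6 + x (F(h, x) = x + 6 = 6 + x)
v(S) = -S**2 (v(S) = S*(0 - S) = S*(-S) = -S**2)
v(F(-11, (1*1)*4)) - G(198, -34) = -(6 + (1*1)*4)**2 - 1*(-67) = -(6 + 1*4)**2 + 67 = -(6 + 4)**2 + 67 = -1*10**2 + 67 = -1*100 + 67 = -100 + 67 = -33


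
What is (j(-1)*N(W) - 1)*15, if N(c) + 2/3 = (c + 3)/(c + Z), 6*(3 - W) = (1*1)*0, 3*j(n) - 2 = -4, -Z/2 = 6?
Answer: -5/3 ≈ -1.6667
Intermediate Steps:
Z = -12 (Z = -2*6 = -12)
j(n) = -⅔ (j(n) = ⅔ + (⅓)*(-4) = ⅔ - 4/3 = -⅔)
W = 3 (W = 3 - 1*1*0/6 = 3 - 0/6 = 3 - ⅙*0 = 3 + 0 = 3)
N(c) = -⅔ + (3 + c)/(-12 + c) (N(c) = -⅔ + (c + 3)/(c - 12) = -⅔ + (3 + c)/(-12 + c))
(j(-1)*N(W) - 1)*15 = (-2*(33 + 3)/(9*(-12 + 3)) - 1)*15 = (-2*36/(9*(-9)) - 1)*15 = (-2*(-1)*36/(9*9) - 1)*15 = (-⅔*(-4/3) - 1)*15 = (8/9 - 1)*15 = -⅑*15 = -5/3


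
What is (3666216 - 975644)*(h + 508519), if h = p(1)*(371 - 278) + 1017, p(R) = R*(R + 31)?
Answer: 1378950436864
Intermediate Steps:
p(R) = R*(31 + R)
h = 3993 (h = (1*(31 + 1))*(371 - 278) + 1017 = (1*32)*93 + 1017 = 32*93 + 1017 = 2976 + 1017 = 3993)
(3666216 - 975644)*(h + 508519) = (3666216 - 975644)*(3993 + 508519) = 2690572*512512 = 1378950436864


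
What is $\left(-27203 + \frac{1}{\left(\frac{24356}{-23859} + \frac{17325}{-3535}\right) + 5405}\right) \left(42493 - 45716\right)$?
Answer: $\frac{1140697083542672689}{13010477234} \approx 8.7675 \cdot 10^{7}$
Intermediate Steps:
$\left(-27203 + \frac{1}{\left(\frac{24356}{-23859} + \frac{17325}{-3535}\right) + 5405}\right) \left(42493 - 45716\right) = \left(-27203 + \frac{1}{\left(24356 \left(- \frac{1}{23859}\right) + 17325 \left(- \frac{1}{3535}\right)\right) + 5405}\right) \left(-3223\right) = \left(-27203 + \frac{1}{\left(- \frac{24356}{23859} - \frac{495}{101}\right) + 5405}\right) \left(-3223\right) = \left(-27203 + \frac{1}{- \frac{14270161}{2409759} + 5405}\right) \left(-3223\right) = \left(-27203 + \frac{1}{\frac{13010477234}{2409759}}\right) \left(-3223\right) = \left(-27203 + \frac{2409759}{13010477234}\right) \left(-3223\right) = \left(- \frac{353924009786743}{13010477234}\right) \left(-3223\right) = \frac{1140697083542672689}{13010477234}$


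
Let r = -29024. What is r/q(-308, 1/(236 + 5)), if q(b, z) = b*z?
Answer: 1748696/77 ≈ 22710.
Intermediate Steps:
r/q(-308, 1/(236 + 5)) = -29024/((-308/(236 + 5))) = -29024/((-308/241)) = -29024/((-308*1/241)) = -29024/(-308/241) = -29024*(-241/308) = 1748696/77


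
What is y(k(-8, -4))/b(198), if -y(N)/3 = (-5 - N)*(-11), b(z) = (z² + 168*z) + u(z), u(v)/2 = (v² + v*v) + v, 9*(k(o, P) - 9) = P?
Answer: -61/31320 ≈ -0.0019476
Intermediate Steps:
k(o, P) = 9 + P/9
u(v) = 2*v + 4*v² (u(v) = 2*((v² + v*v) + v) = 2*((v² + v²) + v) = 2*(2*v² + v) = 2*(v + 2*v²) = 2*v + 4*v²)
b(z) = z² + 168*z + 2*z*(1 + 2*z) (b(z) = (z² + 168*z) + 2*z*(1 + 2*z) = z² + 168*z + 2*z*(1 + 2*z))
y(N) = -165 - 33*N (y(N) = -3*(-5 - N)*(-11) = -3*(55 + 11*N) = -165 - 33*N)
y(k(-8, -4))/b(198) = (-165 - 33*(9 + (⅑)*(-4)))/((5*198*(34 + 198))) = (-165 - 33*(9 - 4/9))/((5*198*232)) = (-165 - 33*77/9)/229680 = (-165 - 847/3)*(1/229680) = -1342/3*1/229680 = -61/31320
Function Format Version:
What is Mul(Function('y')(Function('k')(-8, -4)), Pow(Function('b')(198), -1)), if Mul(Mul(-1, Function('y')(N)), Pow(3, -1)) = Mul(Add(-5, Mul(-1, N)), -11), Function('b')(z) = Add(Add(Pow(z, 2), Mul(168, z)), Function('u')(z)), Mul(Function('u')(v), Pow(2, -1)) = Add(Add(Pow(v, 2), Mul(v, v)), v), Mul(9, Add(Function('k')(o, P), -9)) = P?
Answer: Rational(-61, 31320) ≈ -0.0019476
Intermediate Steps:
Function('k')(o, P) = Add(9, Mul(Rational(1, 9), P))
Function('u')(v) = Add(Mul(2, v), Mul(4, Pow(v, 2))) (Function('u')(v) = Mul(2, Add(Add(Pow(v, 2), Mul(v, v)), v)) = Mul(2, Add(Add(Pow(v, 2), Pow(v, 2)), v)) = Mul(2, Add(Mul(2, Pow(v, 2)), v)) = Mul(2, Add(v, Mul(2, Pow(v, 2)))) = Add(Mul(2, v), Mul(4, Pow(v, 2))))
Function('b')(z) = Add(Pow(z, 2), Mul(168, z), Mul(2, z, Add(1, Mul(2, z)))) (Function('b')(z) = Add(Add(Pow(z, 2), Mul(168, z)), Mul(2, z, Add(1, Mul(2, z)))) = Add(Pow(z, 2), Mul(168, z), Mul(2, z, Add(1, Mul(2, z)))))
Function('y')(N) = Add(-165, Mul(-33, N)) (Function('y')(N) = Mul(-3, Mul(Add(-5, Mul(-1, N)), -11)) = Mul(-3, Add(55, Mul(11, N))) = Add(-165, Mul(-33, N)))
Mul(Function('y')(Function('k')(-8, -4)), Pow(Function('b')(198), -1)) = Mul(Add(-165, Mul(-33, Add(9, Mul(Rational(1, 9), -4)))), Pow(Mul(5, 198, Add(34, 198)), -1)) = Mul(Add(-165, Mul(-33, Add(9, Rational(-4, 9)))), Pow(Mul(5, 198, 232), -1)) = Mul(Add(-165, Mul(-33, Rational(77, 9))), Pow(229680, -1)) = Mul(Add(-165, Rational(-847, 3)), Rational(1, 229680)) = Mul(Rational(-1342, 3), Rational(1, 229680)) = Rational(-61, 31320)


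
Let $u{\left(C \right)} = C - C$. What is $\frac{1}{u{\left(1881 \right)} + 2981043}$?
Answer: $\frac{1}{2981043} \approx 3.3545 \cdot 10^{-7}$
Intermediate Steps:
$u{\left(C \right)} = 0$
$\frac{1}{u{\left(1881 \right)} + 2981043} = \frac{1}{0 + 2981043} = \frac{1}{2981043}$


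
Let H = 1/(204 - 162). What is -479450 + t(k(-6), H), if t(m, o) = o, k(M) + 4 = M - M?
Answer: -20136899/42 ≈ -4.7945e+5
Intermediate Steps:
H = 1/42 ≈ 0.023810
k(M) = -4 (k(M) = -4 + (M - M) = -4 + 0 = -4)
-479450 + t(k(-6), H) = -479450 + 1/42 = -20136899/42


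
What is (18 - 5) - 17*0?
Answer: 13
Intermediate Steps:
(18 - 5) - 17*0 = 13 + 0 = 13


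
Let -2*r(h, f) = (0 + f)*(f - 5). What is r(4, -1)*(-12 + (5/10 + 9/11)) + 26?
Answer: 1277/22 ≈ 58.045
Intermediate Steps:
r(h, f) = -f*(-5 + f)/2 (r(h, f) = -(0 + f)*(f - 5)/2 = -f*(-5 + f)/2)
r(4, -1)*(-12 + (5/10 + 9/11)) + 26 = ((½)*(-1)*(5 - 1*(-1)))*(-12 + (5/10 + 9/11)) + 26 = ((½)*(-1)*(5 + 1))*(-12 + (5*(⅒) + 9*(1/11))) + 26 = ((½)*(-1)*6)*(-12 + (½ + 9/11)) + 26 = -3*(-12 + 29/22) + 26 = -3*(-235/22) + 26 = 705/22 + 26 = 1277/22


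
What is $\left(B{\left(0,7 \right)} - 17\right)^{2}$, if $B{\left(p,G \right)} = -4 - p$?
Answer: $441$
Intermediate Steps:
$\left(B{\left(0,7 \right)} - 17\right)^{2} = \left(\left(-4 - 0\right) - 17\right)^{2} = \left(\left(-4 + 0\right) - 17\right)^{2} = \left(-4 - 17\right)^{2} = \left(-21\right)^{2} = 441$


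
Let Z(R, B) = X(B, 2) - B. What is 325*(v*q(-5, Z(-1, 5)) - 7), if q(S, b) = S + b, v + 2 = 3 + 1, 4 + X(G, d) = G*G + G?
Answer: 8125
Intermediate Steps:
X(G, d) = -4 + G + G² (X(G, d) = -4 + (G*G + G) = -4 + (G² + G) = -4 + (G + G²) = -4 + G + G²)
Z(R, B) = -4 + B² (Z(R, B) = (-4 + B + B²) - B = -4 + B²)
v = 2 (v = -2 + (3 + 1) = -2 + 4 = 2)
325*(v*q(-5, Z(-1, 5)) - 7) = 325*(2*(-5 + (-4 + 5²)) - 7) = 325*(2*(-5 + (-4 + 25)) - 7) = 325*(2*(-5 + 21) - 7) = 325*(2*16 - 7) = 325*(32 - 7) = 325*25 = 8125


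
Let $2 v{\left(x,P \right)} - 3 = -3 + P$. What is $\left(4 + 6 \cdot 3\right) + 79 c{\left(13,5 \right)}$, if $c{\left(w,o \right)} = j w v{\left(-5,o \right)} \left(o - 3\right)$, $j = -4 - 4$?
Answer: $-41058$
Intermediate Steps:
$v{\left(x,P \right)} = \frac{P}{2}$ ($v{\left(x,P \right)} = \frac{3}{2} + \frac{-3 + P}{2} = \frac{3}{2} + \left(- \frac{3}{2} + \frac{P}{2}\right) = \frac{P}{2}$)
$j = -8$
$c{\left(w,o \right)} = - 4 o w \left(-3 + o\right)$ ($c{\left(w,o \right)} = - 8 w \frac{o}{2} \left(o - 3\right) = - 8 \frac{o w}{2} \left(-3 + o\right) = - 8 \frac{o w \left(-3 + o\right)}{2} = - 4 o w \left(-3 + o\right)$)
$\left(4 + 6 \cdot 3\right) + 79 c{\left(13,5 \right)} = \left(4 + 6 \cdot 3\right) + 79 \cdot 4 \cdot 5 \cdot 13 \left(3 - 5\right) = \left(4 + 18\right) + 79 \cdot 4 \cdot 5 \cdot 13 \left(3 - 5\right) = 22 + 79 \cdot 4 \cdot 5 \cdot 13 \left(-2\right) = 22 + 79 \left(-520\right) = 22 - 41080 = -41058$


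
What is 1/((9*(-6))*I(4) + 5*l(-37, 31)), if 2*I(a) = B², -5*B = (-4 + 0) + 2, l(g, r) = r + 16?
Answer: 25/5767 ≈ 0.0043350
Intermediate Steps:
l(g, r) = 16 + r
B = ⅖ (B = -((-4 + 0) + 2)/5 = -(-4 + 2)/5 = -⅕*(-2) = ⅖ ≈ 0.40000)
I(a) = 2/25 (I(a) = (⅖)²/2 = (½)*(4/25) = 2/25)
1/((9*(-6))*I(4) + 5*l(-37, 31)) = 1/((9*(-6))*(2/25) + 5*(16 + 31)) = 1/(-54*2/25 + 5*47) = 1/(-108/25 + 235) = 1/(5767/25) = 25/5767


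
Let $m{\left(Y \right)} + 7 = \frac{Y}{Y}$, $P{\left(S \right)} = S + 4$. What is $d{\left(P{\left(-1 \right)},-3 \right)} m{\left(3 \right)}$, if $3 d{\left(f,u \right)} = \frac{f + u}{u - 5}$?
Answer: $0$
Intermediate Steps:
$P{\left(S \right)} = 4 + S$
$m{\left(Y \right)} = -6$ ($m{\left(Y \right)} = -7 + \frac{Y}{Y} = -7 + 1 = -6$)
$d{\left(f,u \right)} = \frac{f + u}{3 \left(-5 + u\right)}$ ($d{\left(f,u \right)} = \frac{\left(f + u\right) \frac{1}{u - 5}}{3} = \frac{\left(f + u\right) \frac{1}{-5 + u}}{3} = \frac{\frac{1}{-5 + u} \left(f + u\right)}{3} = \frac{f + u}{3 \left(-5 + u\right)}$)
$d{\left(P{\left(-1 \right)},-3 \right)} m{\left(3 \right)} = \frac{\left(4 - 1\right) - 3}{3 \left(-5 - 3\right)} \left(-6\right) = \frac{3 - 3}{3 \left(-8\right)} \left(-6\right) = \frac{1}{3} \left(- \frac{1}{8}\right) 0 \left(-6\right) = 0 \left(-6\right) = 0$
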